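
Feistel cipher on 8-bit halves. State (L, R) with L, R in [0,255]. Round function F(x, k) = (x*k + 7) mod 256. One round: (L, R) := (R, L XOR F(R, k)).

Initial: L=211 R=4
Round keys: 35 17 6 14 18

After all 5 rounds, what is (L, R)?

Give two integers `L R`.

Answer: 166 106

Derivation:
Round 1 (k=35): L=4 R=64
Round 2 (k=17): L=64 R=67
Round 3 (k=6): L=67 R=217
Round 4 (k=14): L=217 R=166
Round 5 (k=18): L=166 R=106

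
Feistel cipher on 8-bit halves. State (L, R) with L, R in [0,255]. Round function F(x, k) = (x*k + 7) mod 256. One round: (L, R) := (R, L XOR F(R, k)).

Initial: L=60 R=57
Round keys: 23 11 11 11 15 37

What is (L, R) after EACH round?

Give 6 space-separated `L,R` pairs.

Answer: 57,26 26,28 28,33 33,110 110,88 88,209

Derivation:
Round 1 (k=23): L=57 R=26
Round 2 (k=11): L=26 R=28
Round 3 (k=11): L=28 R=33
Round 4 (k=11): L=33 R=110
Round 5 (k=15): L=110 R=88
Round 6 (k=37): L=88 R=209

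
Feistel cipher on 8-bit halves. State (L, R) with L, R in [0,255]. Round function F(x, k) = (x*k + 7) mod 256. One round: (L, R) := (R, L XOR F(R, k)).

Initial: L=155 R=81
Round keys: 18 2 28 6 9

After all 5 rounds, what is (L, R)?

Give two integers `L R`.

Round 1 (k=18): L=81 R=34
Round 2 (k=2): L=34 R=26
Round 3 (k=28): L=26 R=253
Round 4 (k=6): L=253 R=239
Round 5 (k=9): L=239 R=147

Answer: 239 147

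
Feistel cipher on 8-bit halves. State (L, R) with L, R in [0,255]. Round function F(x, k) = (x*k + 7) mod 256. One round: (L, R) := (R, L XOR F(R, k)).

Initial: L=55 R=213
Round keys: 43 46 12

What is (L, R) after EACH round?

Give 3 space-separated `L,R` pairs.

Answer: 213,249 249,16 16,62

Derivation:
Round 1 (k=43): L=213 R=249
Round 2 (k=46): L=249 R=16
Round 3 (k=12): L=16 R=62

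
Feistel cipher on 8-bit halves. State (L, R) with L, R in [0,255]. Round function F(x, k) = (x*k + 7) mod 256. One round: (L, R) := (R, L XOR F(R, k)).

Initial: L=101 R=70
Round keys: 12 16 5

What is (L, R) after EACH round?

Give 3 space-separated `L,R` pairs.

Round 1 (k=12): L=70 R=42
Round 2 (k=16): L=42 R=225
Round 3 (k=5): L=225 R=70

Answer: 70,42 42,225 225,70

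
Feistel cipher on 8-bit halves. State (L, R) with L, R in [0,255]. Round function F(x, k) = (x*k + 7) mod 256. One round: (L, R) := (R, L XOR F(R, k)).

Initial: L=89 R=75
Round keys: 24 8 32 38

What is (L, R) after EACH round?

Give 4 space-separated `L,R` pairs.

Answer: 75,86 86,252 252,209 209,241

Derivation:
Round 1 (k=24): L=75 R=86
Round 2 (k=8): L=86 R=252
Round 3 (k=32): L=252 R=209
Round 4 (k=38): L=209 R=241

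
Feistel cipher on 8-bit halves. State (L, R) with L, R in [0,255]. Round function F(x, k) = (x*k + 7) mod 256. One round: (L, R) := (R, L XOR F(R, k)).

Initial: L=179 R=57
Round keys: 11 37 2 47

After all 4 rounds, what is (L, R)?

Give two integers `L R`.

Answer: 168 242

Derivation:
Round 1 (k=11): L=57 R=201
Round 2 (k=37): L=201 R=45
Round 3 (k=2): L=45 R=168
Round 4 (k=47): L=168 R=242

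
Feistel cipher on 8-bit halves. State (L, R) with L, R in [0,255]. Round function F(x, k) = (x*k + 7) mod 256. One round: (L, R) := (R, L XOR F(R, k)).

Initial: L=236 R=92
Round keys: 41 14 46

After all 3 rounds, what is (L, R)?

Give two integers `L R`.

Answer: 197 66

Derivation:
Round 1 (k=41): L=92 R=47
Round 2 (k=14): L=47 R=197
Round 3 (k=46): L=197 R=66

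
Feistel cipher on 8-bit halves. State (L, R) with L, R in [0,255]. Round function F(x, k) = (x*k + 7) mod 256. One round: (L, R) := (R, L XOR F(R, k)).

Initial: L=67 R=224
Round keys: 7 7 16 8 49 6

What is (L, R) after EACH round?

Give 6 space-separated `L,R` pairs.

Answer: 224,100 100,35 35,83 83,188 188,80 80,91

Derivation:
Round 1 (k=7): L=224 R=100
Round 2 (k=7): L=100 R=35
Round 3 (k=16): L=35 R=83
Round 4 (k=8): L=83 R=188
Round 5 (k=49): L=188 R=80
Round 6 (k=6): L=80 R=91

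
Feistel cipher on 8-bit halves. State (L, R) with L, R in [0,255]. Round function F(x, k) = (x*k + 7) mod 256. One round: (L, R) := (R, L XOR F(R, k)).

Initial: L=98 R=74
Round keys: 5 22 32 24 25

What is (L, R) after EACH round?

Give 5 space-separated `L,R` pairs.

Round 1 (k=5): L=74 R=27
Round 2 (k=22): L=27 R=19
Round 3 (k=32): L=19 R=124
Round 4 (k=24): L=124 R=180
Round 5 (k=25): L=180 R=231

Answer: 74,27 27,19 19,124 124,180 180,231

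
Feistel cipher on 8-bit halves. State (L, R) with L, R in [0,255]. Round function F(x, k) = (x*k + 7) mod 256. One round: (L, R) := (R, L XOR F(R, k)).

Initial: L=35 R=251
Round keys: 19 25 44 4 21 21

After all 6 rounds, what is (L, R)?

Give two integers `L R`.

Answer: 61 142

Derivation:
Round 1 (k=19): L=251 R=139
Round 2 (k=25): L=139 R=97
Round 3 (k=44): L=97 R=56
Round 4 (k=4): L=56 R=134
Round 5 (k=21): L=134 R=61
Round 6 (k=21): L=61 R=142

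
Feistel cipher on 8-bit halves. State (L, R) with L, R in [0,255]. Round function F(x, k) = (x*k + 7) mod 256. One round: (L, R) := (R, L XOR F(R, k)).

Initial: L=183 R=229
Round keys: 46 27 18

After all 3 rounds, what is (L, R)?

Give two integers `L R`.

Round 1 (k=46): L=229 R=154
Round 2 (k=27): L=154 R=160
Round 3 (k=18): L=160 R=221

Answer: 160 221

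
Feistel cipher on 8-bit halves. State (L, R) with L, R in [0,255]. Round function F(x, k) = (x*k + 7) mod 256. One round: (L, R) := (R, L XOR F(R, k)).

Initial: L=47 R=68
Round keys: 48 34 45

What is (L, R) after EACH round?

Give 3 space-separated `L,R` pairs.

Answer: 68,232 232,147 147,54

Derivation:
Round 1 (k=48): L=68 R=232
Round 2 (k=34): L=232 R=147
Round 3 (k=45): L=147 R=54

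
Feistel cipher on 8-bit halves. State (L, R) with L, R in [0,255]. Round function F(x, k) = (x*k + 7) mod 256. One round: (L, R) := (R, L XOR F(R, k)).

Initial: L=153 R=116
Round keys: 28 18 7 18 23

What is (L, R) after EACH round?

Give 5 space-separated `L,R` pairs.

Answer: 116,46 46,55 55,166 166,132 132,69

Derivation:
Round 1 (k=28): L=116 R=46
Round 2 (k=18): L=46 R=55
Round 3 (k=7): L=55 R=166
Round 4 (k=18): L=166 R=132
Round 5 (k=23): L=132 R=69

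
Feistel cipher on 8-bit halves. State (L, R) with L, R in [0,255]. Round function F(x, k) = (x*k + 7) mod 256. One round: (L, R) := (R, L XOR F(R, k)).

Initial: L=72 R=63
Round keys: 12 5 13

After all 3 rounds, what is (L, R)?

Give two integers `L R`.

Answer: 185 223

Derivation:
Round 1 (k=12): L=63 R=179
Round 2 (k=5): L=179 R=185
Round 3 (k=13): L=185 R=223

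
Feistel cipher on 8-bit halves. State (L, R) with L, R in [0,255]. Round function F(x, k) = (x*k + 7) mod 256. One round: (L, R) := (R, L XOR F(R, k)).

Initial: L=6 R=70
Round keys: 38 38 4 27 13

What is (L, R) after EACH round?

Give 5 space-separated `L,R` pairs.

Round 1 (k=38): L=70 R=109
Round 2 (k=38): L=109 R=115
Round 3 (k=4): L=115 R=190
Round 4 (k=27): L=190 R=98
Round 5 (k=13): L=98 R=191

Answer: 70,109 109,115 115,190 190,98 98,191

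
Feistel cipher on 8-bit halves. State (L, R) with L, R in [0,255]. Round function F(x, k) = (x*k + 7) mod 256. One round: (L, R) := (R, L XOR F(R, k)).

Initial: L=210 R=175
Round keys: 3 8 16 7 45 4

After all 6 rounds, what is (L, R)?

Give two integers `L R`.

Round 1 (k=3): L=175 R=198
Round 2 (k=8): L=198 R=152
Round 3 (k=16): L=152 R=65
Round 4 (k=7): L=65 R=86
Round 5 (k=45): L=86 R=100
Round 6 (k=4): L=100 R=193

Answer: 100 193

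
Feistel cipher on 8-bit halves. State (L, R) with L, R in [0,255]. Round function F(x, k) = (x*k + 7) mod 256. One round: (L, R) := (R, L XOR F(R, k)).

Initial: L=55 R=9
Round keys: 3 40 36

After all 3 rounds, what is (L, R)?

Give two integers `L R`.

Answer: 70 202

Derivation:
Round 1 (k=3): L=9 R=21
Round 2 (k=40): L=21 R=70
Round 3 (k=36): L=70 R=202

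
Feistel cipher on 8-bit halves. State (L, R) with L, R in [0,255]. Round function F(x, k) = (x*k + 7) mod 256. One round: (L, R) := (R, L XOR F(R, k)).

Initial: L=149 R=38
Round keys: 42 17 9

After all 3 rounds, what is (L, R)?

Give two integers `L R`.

Answer: 27 44

Derivation:
Round 1 (k=42): L=38 R=214
Round 2 (k=17): L=214 R=27
Round 3 (k=9): L=27 R=44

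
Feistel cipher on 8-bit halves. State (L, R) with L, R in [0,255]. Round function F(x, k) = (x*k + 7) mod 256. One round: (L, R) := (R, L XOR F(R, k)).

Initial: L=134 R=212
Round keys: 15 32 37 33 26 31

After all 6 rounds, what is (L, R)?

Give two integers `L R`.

Round 1 (k=15): L=212 R=245
Round 2 (k=32): L=245 R=115
Round 3 (k=37): L=115 R=83
Round 4 (k=33): L=83 R=201
Round 5 (k=26): L=201 R=34
Round 6 (k=31): L=34 R=236

Answer: 34 236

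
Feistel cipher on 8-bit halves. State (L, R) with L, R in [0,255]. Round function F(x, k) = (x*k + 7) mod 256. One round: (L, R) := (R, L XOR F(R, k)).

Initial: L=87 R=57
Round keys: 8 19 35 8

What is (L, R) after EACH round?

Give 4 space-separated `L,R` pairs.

Answer: 57,152 152,118 118,177 177,249

Derivation:
Round 1 (k=8): L=57 R=152
Round 2 (k=19): L=152 R=118
Round 3 (k=35): L=118 R=177
Round 4 (k=8): L=177 R=249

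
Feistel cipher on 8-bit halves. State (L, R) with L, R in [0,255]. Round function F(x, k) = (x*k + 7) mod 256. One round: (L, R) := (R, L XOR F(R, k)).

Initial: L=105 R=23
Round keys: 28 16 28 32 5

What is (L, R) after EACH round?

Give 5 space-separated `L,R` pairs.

Answer: 23,226 226,48 48,165 165,151 151,95

Derivation:
Round 1 (k=28): L=23 R=226
Round 2 (k=16): L=226 R=48
Round 3 (k=28): L=48 R=165
Round 4 (k=32): L=165 R=151
Round 5 (k=5): L=151 R=95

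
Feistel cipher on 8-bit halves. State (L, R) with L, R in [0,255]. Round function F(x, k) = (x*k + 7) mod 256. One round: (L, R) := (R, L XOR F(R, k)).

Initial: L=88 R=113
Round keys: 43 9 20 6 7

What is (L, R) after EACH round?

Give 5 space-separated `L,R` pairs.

Answer: 113,90 90,64 64,93 93,117 117,103

Derivation:
Round 1 (k=43): L=113 R=90
Round 2 (k=9): L=90 R=64
Round 3 (k=20): L=64 R=93
Round 4 (k=6): L=93 R=117
Round 5 (k=7): L=117 R=103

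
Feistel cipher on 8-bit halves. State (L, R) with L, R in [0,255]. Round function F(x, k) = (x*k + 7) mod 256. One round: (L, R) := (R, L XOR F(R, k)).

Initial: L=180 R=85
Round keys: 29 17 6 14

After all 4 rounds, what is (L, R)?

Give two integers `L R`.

Round 1 (k=29): L=85 R=28
Round 2 (k=17): L=28 R=182
Round 3 (k=6): L=182 R=87
Round 4 (k=14): L=87 R=127

Answer: 87 127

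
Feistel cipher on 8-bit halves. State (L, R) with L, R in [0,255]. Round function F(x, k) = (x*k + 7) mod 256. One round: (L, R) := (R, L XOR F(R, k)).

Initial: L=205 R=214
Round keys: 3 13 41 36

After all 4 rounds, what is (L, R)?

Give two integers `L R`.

Answer: 248 74

Derivation:
Round 1 (k=3): L=214 R=68
Round 2 (k=13): L=68 R=173
Round 3 (k=41): L=173 R=248
Round 4 (k=36): L=248 R=74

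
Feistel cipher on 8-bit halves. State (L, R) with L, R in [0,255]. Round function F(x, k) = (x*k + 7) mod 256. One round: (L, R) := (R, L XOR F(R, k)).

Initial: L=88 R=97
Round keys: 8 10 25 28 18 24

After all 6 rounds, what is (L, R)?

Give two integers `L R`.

Round 1 (k=8): L=97 R=87
Round 2 (k=10): L=87 R=12
Round 3 (k=25): L=12 R=100
Round 4 (k=28): L=100 R=251
Round 5 (k=18): L=251 R=201
Round 6 (k=24): L=201 R=36

Answer: 201 36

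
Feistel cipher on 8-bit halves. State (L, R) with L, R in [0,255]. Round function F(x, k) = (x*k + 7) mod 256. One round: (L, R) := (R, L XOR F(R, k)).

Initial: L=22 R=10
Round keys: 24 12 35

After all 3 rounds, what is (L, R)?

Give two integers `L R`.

Round 1 (k=24): L=10 R=225
Round 2 (k=12): L=225 R=153
Round 3 (k=35): L=153 R=19

Answer: 153 19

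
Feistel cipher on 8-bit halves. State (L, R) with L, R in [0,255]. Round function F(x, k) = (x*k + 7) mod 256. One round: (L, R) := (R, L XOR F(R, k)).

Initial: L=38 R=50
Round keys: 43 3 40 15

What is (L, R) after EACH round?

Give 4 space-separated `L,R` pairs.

Round 1 (k=43): L=50 R=75
Round 2 (k=3): L=75 R=218
Round 3 (k=40): L=218 R=92
Round 4 (k=15): L=92 R=177

Answer: 50,75 75,218 218,92 92,177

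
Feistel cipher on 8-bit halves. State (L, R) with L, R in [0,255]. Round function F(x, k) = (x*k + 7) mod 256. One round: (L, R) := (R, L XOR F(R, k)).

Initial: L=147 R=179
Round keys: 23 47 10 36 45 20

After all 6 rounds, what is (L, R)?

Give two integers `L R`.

Answer: 145 15

Derivation:
Round 1 (k=23): L=179 R=143
Round 2 (k=47): L=143 R=251
Round 3 (k=10): L=251 R=90
Round 4 (k=36): L=90 R=84
Round 5 (k=45): L=84 R=145
Round 6 (k=20): L=145 R=15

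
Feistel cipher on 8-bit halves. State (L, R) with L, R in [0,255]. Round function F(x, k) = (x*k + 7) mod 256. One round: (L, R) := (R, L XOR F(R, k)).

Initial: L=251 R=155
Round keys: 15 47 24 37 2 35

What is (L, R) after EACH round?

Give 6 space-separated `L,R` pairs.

Answer: 155,231 231,235 235,232 232,100 100,39 39,56

Derivation:
Round 1 (k=15): L=155 R=231
Round 2 (k=47): L=231 R=235
Round 3 (k=24): L=235 R=232
Round 4 (k=37): L=232 R=100
Round 5 (k=2): L=100 R=39
Round 6 (k=35): L=39 R=56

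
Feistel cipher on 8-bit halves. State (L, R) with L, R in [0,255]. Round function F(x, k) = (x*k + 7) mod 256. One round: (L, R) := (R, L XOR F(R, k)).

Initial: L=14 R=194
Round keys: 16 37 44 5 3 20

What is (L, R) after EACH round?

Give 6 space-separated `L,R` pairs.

Round 1 (k=16): L=194 R=41
Round 2 (k=37): L=41 R=54
Round 3 (k=44): L=54 R=102
Round 4 (k=5): L=102 R=51
Round 5 (k=3): L=51 R=198
Round 6 (k=20): L=198 R=76

Answer: 194,41 41,54 54,102 102,51 51,198 198,76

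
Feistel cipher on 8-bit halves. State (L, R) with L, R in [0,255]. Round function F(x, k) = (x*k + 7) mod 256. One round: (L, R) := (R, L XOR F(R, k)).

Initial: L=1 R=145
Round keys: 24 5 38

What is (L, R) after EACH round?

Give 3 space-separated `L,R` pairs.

Round 1 (k=24): L=145 R=158
Round 2 (k=5): L=158 R=140
Round 3 (k=38): L=140 R=81

Answer: 145,158 158,140 140,81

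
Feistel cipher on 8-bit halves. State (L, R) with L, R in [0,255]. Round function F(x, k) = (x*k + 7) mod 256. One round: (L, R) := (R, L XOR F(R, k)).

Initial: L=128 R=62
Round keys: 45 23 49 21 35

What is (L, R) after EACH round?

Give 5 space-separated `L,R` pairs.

Answer: 62,109 109,236 236,94 94,81 81,68

Derivation:
Round 1 (k=45): L=62 R=109
Round 2 (k=23): L=109 R=236
Round 3 (k=49): L=236 R=94
Round 4 (k=21): L=94 R=81
Round 5 (k=35): L=81 R=68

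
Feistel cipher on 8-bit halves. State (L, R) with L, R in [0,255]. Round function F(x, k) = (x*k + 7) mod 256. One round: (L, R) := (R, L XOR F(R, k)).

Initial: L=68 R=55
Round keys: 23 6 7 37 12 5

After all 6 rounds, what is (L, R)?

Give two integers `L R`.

Answer: 188 109

Derivation:
Round 1 (k=23): L=55 R=188
Round 2 (k=6): L=188 R=88
Round 3 (k=7): L=88 R=211
Round 4 (k=37): L=211 R=222
Round 5 (k=12): L=222 R=188
Round 6 (k=5): L=188 R=109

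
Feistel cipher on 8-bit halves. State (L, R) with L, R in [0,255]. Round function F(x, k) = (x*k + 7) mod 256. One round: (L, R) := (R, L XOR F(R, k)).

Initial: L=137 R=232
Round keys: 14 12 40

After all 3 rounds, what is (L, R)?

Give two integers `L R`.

Round 1 (k=14): L=232 R=62
Round 2 (k=12): L=62 R=7
Round 3 (k=40): L=7 R=33

Answer: 7 33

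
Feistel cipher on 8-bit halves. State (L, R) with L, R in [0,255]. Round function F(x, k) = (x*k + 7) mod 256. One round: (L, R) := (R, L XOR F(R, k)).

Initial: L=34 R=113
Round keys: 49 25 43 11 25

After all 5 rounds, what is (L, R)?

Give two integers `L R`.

Round 1 (k=49): L=113 R=138
Round 2 (k=25): L=138 R=240
Round 3 (k=43): L=240 R=221
Round 4 (k=11): L=221 R=118
Round 5 (k=25): L=118 R=80

Answer: 118 80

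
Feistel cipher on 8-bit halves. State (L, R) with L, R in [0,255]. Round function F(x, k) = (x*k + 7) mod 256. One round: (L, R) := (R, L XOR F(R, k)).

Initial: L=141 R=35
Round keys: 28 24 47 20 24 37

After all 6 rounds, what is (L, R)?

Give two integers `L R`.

Round 1 (k=28): L=35 R=86
Round 2 (k=24): L=86 R=52
Round 3 (k=47): L=52 R=197
Round 4 (k=20): L=197 R=95
Round 5 (k=24): L=95 R=42
Round 6 (k=37): L=42 R=70

Answer: 42 70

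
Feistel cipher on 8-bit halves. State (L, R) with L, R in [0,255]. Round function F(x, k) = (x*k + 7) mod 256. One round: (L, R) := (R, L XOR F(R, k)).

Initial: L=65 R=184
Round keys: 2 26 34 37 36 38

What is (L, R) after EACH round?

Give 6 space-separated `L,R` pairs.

Answer: 184,54 54,59 59,235 235,197 197,80 80,34

Derivation:
Round 1 (k=2): L=184 R=54
Round 2 (k=26): L=54 R=59
Round 3 (k=34): L=59 R=235
Round 4 (k=37): L=235 R=197
Round 5 (k=36): L=197 R=80
Round 6 (k=38): L=80 R=34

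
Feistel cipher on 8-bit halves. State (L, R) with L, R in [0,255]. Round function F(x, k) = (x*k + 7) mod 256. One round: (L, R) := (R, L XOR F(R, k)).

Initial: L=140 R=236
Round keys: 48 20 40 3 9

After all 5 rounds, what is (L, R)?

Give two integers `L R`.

Answer: 204 167

Derivation:
Round 1 (k=48): L=236 R=203
Round 2 (k=20): L=203 R=15
Round 3 (k=40): L=15 R=148
Round 4 (k=3): L=148 R=204
Round 5 (k=9): L=204 R=167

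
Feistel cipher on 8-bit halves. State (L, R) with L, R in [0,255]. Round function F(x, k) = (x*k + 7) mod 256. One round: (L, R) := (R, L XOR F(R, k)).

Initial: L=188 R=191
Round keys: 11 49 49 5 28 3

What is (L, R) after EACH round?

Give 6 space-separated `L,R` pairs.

Answer: 191,128 128,56 56,63 63,122 122,96 96,93

Derivation:
Round 1 (k=11): L=191 R=128
Round 2 (k=49): L=128 R=56
Round 3 (k=49): L=56 R=63
Round 4 (k=5): L=63 R=122
Round 5 (k=28): L=122 R=96
Round 6 (k=3): L=96 R=93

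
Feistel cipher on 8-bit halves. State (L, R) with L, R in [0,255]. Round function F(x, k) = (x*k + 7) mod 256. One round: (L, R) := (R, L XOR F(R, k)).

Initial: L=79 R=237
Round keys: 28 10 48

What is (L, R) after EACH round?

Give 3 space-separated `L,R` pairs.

Round 1 (k=28): L=237 R=188
Round 2 (k=10): L=188 R=178
Round 3 (k=48): L=178 R=219

Answer: 237,188 188,178 178,219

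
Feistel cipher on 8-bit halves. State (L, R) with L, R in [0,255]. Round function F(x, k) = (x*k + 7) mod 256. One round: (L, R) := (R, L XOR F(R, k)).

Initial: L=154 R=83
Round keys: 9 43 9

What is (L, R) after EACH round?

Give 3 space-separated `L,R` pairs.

Answer: 83,104 104,44 44,251

Derivation:
Round 1 (k=9): L=83 R=104
Round 2 (k=43): L=104 R=44
Round 3 (k=9): L=44 R=251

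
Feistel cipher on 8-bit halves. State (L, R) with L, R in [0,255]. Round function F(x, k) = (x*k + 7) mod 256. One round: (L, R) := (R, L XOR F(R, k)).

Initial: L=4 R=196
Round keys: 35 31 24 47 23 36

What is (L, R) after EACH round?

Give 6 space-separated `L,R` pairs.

Answer: 196,215 215,212 212,48 48,3 3,124 124,116

Derivation:
Round 1 (k=35): L=196 R=215
Round 2 (k=31): L=215 R=212
Round 3 (k=24): L=212 R=48
Round 4 (k=47): L=48 R=3
Round 5 (k=23): L=3 R=124
Round 6 (k=36): L=124 R=116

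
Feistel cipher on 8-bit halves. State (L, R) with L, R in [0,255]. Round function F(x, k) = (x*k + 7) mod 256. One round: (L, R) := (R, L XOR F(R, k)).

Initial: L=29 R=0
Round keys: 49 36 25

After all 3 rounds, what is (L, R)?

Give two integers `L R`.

Answer: 175 4

Derivation:
Round 1 (k=49): L=0 R=26
Round 2 (k=36): L=26 R=175
Round 3 (k=25): L=175 R=4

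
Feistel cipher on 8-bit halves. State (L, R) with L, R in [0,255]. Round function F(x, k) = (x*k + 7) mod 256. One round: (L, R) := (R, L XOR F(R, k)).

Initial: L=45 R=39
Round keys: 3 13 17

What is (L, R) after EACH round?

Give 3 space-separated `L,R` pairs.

Round 1 (k=3): L=39 R=81
Round 2 (k=13): L=81 R=3
Round 3 (k=17): L=3 R=107

Answer: 39,81 81,3 3,107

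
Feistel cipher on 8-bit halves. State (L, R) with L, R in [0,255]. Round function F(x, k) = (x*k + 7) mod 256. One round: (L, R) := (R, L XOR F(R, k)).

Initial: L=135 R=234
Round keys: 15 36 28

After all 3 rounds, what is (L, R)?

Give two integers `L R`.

Round 1 (k=15): L=234 R=58
Round 2 (k=36): L=58 R=197
Round 3 (k=28): L=197 R=169

Answer: 197 169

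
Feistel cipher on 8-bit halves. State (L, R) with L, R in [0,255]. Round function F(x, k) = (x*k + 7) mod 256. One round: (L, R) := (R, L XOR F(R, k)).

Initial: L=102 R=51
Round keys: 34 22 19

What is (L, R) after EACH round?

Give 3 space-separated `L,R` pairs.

Round 1 (k=34): L=51 R=171
Round 2 (k=22): L=171 R=138
Round 3 (k=19): L=138 R=238

Answer: 51,171 171,138 138,238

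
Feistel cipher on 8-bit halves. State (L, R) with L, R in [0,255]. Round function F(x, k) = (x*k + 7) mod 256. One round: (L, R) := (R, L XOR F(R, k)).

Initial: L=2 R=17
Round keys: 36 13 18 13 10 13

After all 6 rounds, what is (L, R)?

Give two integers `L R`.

Answer: 99 124

Derivation:
Round 1 (k=36): L=17 R=105
Round 2 (k=13): L=105 R=77
Round 3 (k=18): L=77 R=24
Round 4 (k=13): L=24 R=114
Round 5 (k=10): L=114 R=99
Round 6 (k=13): L=99 R=124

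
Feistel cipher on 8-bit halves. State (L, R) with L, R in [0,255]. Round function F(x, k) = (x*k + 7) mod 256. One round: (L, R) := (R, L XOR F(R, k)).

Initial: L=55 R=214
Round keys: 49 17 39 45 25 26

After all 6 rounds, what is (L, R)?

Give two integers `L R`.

Round 1 (k=49): L=214 R=202
Round 2 (k=17): L=202 R=167
Round 3 (k=39): L=167 R=178
Round 4 (k=45): L=178 R=246
Round 5 (k=25): L=246 R=191
Round 6 (k=26): L=191 R=155

Answer: 191 155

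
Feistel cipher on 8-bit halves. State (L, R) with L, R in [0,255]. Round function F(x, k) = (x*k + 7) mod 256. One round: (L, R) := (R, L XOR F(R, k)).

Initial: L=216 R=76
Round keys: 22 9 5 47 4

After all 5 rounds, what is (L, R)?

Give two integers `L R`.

Round 1 (k=22): L=76 R=87
Round 2 (k=9): L=87 R=90
Round 3 (k=5): L=90 R=158
Round 4 (k=47): L=158 R=83
Round 5 (k=4): L=83 R=205

Answer: 83 205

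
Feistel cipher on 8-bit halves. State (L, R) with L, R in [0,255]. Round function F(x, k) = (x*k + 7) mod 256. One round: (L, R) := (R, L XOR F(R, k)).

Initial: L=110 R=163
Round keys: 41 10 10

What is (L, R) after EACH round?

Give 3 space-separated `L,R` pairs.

Answer: 163,76 76,92 92,211

Derivation:
Round 1 (k=41): L=163 R=76
Round 2 (k=10): L=76 R=92
Round 3 (k=10): L=92 R=211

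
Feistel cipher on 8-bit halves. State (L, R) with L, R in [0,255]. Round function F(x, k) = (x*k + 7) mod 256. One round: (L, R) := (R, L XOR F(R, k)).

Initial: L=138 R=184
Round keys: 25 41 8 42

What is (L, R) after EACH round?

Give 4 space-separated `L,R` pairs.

Answer: 184,117 117,124 124,146 146,135

Derivation:
Round 1 (k=25): L=184 R=117
Round 2 (k=41): L=117 R=124
Round 3 (k=8): L=124 R=146
Round 4 (k=42): L=146 R=135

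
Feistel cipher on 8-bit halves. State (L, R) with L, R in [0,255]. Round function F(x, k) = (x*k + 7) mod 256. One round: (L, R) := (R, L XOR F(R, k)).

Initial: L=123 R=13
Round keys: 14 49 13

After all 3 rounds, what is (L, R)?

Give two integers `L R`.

Answer: 224 161

Derivation:
Round 1 (k=14): L=13 R=198
Round 2 (k=49): L=198 R=224
Round 3 (k=13): L=224 R=161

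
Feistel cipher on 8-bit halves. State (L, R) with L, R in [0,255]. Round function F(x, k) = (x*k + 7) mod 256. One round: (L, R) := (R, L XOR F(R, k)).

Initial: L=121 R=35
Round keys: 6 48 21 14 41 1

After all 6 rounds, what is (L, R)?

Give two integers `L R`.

Answer: 175 147

Derivation:
Round 1 (k=6): L=35 R=160
Round 2 (k=48): L=160 R=36
Round 3 (k=21): L=36 R=91
Round 4 (k=14): L=91 R=37
Round 5 (k=41): L=37 R=175
Round 6 (k=1): L=175 R=147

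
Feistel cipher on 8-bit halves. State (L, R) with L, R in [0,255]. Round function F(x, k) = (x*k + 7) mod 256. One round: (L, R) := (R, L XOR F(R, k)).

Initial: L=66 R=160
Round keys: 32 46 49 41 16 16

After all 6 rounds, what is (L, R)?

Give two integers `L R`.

Round 1 (k=32): L=160 R=69
Round 2 (k=46): L=69 R=205
Round 3 (k=49): L=205 R=1
Round 4 (k=41): L=1 R=253
Round 5 (k=16): L=253 R=214
Round 6 (k=16): L=214 R=154

Answer: 214 154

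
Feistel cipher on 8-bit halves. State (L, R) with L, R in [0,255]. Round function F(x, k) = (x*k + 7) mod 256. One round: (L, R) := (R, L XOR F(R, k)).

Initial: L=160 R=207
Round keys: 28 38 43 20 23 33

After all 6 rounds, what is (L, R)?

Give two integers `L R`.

Round 1 (k=28): L=207 R=11
Round 2 (k=38): L=11 R=102
Round 3 (k=43): L=102 R=34
Round 4 (k=20): L=34 R=201
Round 5 (k=23): L=201 R=52
Round 6 (k=33): L=52 R=114

Answer: 52 114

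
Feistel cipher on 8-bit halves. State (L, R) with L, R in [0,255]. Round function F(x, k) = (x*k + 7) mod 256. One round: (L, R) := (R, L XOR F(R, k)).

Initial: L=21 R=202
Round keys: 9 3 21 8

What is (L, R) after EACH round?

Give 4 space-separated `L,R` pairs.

Answer: 202,52 52,105 105,144 144,238

Derivation:
Round 1 (k=9): L=202 R=52
Round 2 (k=3): L=52 R=105
Round 3 (k=21): L=105 R=144
Round 4 (k=8): L=144 R=238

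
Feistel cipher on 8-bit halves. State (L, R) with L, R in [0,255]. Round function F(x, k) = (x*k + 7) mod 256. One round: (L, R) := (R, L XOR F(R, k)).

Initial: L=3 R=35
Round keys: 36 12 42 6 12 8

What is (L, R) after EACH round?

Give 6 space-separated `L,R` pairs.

Answer: 35,240 240,100 100,159 159,165 165,92 92,66

Derivation:
Round 1 (k=36): L=35 R=240
Round 2 (k=12): L=240 R=100
Round 3 (k=42): L=100 R=159
Round 4 (k=6): L=159 R=165
Round 5 (k=12): L=165 R=92
Round 6 (k=8): L=92 R=66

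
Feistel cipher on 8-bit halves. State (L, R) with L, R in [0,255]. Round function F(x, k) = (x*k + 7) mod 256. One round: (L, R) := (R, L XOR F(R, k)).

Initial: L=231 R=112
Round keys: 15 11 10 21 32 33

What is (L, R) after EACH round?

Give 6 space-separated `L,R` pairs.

Round 1 (k=15): L=112 R=112
Round 2 (k=11): L=112 R=167
Round 3 (k=10): L=167 R=253
Round 4 (k=21): L=253 R=111
Round 5 (k=32): L=111 R=26
Round 6 (k=33): L=26 R=14

Answer: 112,112 112,167 167,253 253,111 111,26 26,14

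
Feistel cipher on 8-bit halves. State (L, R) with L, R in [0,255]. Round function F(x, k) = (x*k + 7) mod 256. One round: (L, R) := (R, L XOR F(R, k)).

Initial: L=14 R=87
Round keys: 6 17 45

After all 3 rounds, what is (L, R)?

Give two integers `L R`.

Round 1 (k=6): L=87 R=31
Round 2 (k=17): L=31 R=65
Round 3 (k=45): L=65 R=107

Answer: 65 107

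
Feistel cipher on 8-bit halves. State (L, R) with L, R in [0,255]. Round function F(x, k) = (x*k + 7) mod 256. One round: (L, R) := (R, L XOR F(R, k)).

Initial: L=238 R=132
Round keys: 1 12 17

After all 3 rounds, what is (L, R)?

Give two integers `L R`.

Answer: 71 219

Derivation:
Round 1 (k=1): L=132 R=101
Round 2 (k=12): L=101 R=71
Round 3 (k=17): L=71 R=219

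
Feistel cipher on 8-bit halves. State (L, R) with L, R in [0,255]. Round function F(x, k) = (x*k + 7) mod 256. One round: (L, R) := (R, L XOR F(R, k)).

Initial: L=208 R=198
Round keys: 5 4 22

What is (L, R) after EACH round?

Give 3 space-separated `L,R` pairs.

Round 1 (k=5): L=198 R=53
Round 2 (k=4): L=53 R=29
Round 3 (k=22): L=29 R=176

Answer: 198,53 53,29 29,176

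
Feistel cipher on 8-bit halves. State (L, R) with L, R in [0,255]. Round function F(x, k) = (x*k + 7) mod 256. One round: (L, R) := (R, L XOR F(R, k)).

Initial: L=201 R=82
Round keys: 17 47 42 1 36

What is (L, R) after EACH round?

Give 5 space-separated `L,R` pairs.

Answer: 82,176 176,5 5,105 105,117 117,18

Derivation:
Round 1 (k=17): L=82 R=176
Round 2 (k=47): L=176 R=5
Round 3 (k=42): L=5 R=105
Round 4 (k=1): L=105 R=117
Round 5 (k=36): L=117 R=18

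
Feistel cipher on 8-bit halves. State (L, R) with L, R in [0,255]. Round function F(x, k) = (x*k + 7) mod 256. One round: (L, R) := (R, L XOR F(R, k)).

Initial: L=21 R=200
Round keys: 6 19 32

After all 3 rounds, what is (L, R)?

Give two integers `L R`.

Answer: 197 5

Derivation:
Round 1 (k=6): L=200 R=162
Round 2 (k=19): L=162 R=197
Round 3 (k=32): L=197 R=5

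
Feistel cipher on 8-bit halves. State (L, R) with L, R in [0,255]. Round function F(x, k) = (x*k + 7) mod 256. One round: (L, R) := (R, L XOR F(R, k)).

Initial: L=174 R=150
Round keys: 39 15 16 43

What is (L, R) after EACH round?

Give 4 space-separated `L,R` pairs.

Answer: 150,79 79,62 62,168 168,1

Derivation:
Round 1 (k=39): L=150 R=79
Round 2 (k=15): L=79 R=62
Round 3 (k=16): L=62 R=168
Round 4 (k=43): L=168 R=1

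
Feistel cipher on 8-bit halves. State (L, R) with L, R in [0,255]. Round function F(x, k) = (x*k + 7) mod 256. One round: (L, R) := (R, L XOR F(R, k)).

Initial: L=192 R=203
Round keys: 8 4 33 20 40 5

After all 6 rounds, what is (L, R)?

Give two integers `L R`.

Answer: 143 221

Derivation:
Round 1 (k=8): L=203 R=159
Round 2 (k=4): L=159 R=72
Round 3 (k=33): L=72 R=208
Round 4 (k=20): L=208 R=15
Round 5 (k=40): L=15 R=143
Round 6 (k=5): L=143 R=221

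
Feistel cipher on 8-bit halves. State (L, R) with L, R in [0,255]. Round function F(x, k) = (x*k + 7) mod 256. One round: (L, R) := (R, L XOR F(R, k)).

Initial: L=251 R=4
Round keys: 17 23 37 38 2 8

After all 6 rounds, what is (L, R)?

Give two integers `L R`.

Answer: 129 215

Derivation:
Round 1 (k=17): L=4 R=176
Round 2 (k=23): L=176 R=211
Round 3 (k=37): L=211 R=54
Round 4 (k=38): L=54 R=216
Round 5 (k=2): L=216 R=129
Round 6 (k=8): L=129 R=215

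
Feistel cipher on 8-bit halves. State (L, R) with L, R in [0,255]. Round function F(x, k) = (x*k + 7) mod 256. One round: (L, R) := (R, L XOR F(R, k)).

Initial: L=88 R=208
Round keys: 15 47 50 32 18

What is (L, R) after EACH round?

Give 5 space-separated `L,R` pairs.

Answer: 208,111 111,184 184,152 152,191 191,237

Derivation:
Round 1 (k=15): L=208 R=111
Round 2 (k=47): L=111 R=184
Round 3 (k=50): L=184 R=152
Round 4 (k=32): L=152 R=191
Round 5 (k=18): L=191 R=237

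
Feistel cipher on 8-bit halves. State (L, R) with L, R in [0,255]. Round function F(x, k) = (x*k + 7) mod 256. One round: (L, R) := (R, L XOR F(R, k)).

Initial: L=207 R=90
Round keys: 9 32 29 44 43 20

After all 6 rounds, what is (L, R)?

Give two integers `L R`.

Round 1 (k=9): L=90 R=254
Round 2 (k=32): L=254 R=157
Round 3 (k=29): L=157 R=46
Round 4 (k=44): L=46 R=114
Round 5 (k=43): L=114 R=3
Round 6 (k=20): L=3 R=49

Answer: 3 49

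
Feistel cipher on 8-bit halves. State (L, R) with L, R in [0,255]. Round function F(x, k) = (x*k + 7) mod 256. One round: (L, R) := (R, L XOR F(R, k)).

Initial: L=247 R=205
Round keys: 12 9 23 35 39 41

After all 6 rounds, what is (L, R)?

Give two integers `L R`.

Answer: 34 137

Derivation:
Round 1 (k=12): L=205 R=84
Round 2 (k=9): L=84 R=54
Round 3 (k=23): L=54 R=181
Round 4 (k=35): L=181 R=240
Round 5 (k=39): L=240 R=34
Round 6 (k=41): L=34 R=137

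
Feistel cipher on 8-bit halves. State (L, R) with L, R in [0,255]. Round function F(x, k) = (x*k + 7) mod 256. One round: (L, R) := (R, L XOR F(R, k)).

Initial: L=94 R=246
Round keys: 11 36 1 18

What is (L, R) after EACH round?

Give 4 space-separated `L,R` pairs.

Answer: 246,199 199,245 245,59 59,216

Derivation:
Round 1 (k=11): L=246 R=199
Round 2 (k=36): L=199 R=245
Round 3 (k=1): L=245 R=59
Round 4 (k=18): L=59 R=216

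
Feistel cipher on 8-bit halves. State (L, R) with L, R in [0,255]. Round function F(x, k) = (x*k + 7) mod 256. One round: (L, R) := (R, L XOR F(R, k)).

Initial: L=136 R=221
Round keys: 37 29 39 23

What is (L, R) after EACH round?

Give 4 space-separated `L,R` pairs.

Round 1 (k=37): L=221 R=112
Round 2 (k=29): L=112 R=106
Round 3 (k=39): L=106 R=93
Round 4 (k=23): L=93 R=8

Answer: 221,112 112,106 106,93 93,8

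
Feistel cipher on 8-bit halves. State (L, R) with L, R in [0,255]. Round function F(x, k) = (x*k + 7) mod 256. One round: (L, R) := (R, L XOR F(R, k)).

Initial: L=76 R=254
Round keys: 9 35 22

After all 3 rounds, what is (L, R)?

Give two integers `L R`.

Round 1 (k=9): L=254 R=185
Round 2 (k=35): L=185 R=172
Round 3 (k=22): L=172 R=118

Answer: 172 118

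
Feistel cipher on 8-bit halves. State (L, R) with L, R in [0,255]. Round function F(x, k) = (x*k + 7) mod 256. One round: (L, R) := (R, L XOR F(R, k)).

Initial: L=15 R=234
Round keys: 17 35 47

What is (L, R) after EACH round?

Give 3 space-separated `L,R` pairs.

Round 1 (k=17): L=234 R=158
Round 2 (k=35): L=158 R=75
Round 3 (k=47): L=75 R=82

Answer: 234,158 158,75 75,82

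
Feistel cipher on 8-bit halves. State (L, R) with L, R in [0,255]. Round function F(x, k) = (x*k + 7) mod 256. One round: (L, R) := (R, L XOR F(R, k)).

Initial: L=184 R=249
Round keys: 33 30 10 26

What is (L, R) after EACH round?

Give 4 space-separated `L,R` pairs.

Answer: 249,152 152,46 46,75 75,139

Derivation:
Round 1 (k=33): L=249 R=152
Round 2 (k=30): L=152 R=46
Round 3 (k=10): L=46 R=75
Round 4 (k=26): L=75 R=139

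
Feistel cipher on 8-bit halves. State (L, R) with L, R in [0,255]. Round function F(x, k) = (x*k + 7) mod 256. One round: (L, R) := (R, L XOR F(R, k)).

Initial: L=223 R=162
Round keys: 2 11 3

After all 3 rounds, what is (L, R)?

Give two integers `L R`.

Answer: 193 222

Derivation:
Round 1 (k=2): L=162 R=148
Round 2 (k=11): L=148 R=193
Round 3 (k=3): L=193 R=222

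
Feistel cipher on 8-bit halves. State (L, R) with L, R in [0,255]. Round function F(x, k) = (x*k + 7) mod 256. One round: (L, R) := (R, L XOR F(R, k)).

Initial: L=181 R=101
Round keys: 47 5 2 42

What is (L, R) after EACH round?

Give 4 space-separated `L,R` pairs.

Round 1 (k=47): L=101 R=39
Round 2 (k=5): L=39 R=175
Round 3 (k=2): L=175 R=66
Round 4 (k=42): L=66 R=116

Answer: 101,39 39,175 175,66 66,116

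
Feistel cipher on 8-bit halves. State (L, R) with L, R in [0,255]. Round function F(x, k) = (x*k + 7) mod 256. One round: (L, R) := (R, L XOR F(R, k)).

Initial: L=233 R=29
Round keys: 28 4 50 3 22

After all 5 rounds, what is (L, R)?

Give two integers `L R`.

Round 1 (k=28): L=29 R=218
Round 2 (k=4): L=218 R=114
Round 3 (k=50): L=114 R=145
Round 4 (k=3): L=145 R=200
Round 5 (k=22): L=200 R=166

Answer: 200 166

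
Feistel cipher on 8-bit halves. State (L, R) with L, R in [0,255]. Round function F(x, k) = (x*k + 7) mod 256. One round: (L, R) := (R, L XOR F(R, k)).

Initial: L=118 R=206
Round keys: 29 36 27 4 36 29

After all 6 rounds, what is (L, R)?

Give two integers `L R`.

Round 1 (k=29): L=206 R=43
Round 2 (k=36): L=43 R=221
Round 3 (k=27): L=221 R=125
Round 4 (k=4): L=125 R=38
Round 5 (k=36): L=38 R=34
Round 6 (k=29): L=34 R=199

Answer: 34 199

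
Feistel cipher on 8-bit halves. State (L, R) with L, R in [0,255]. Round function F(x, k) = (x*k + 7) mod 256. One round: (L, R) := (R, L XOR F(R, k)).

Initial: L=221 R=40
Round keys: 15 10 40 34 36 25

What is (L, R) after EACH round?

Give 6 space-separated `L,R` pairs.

Answer: 40,130 130,51 51,125 125,146 146,242 242,59

Derivation:
Round 1 (k=15): L=40 R=130
Round 2 (k=10): L=130 R=51
Round 3 (k=40): L=51 R=125
Round 4 (k=34): L=125 R=146
Round 5 (k=36): L=146 R=242
Round 6 (k=25): L=242 R=59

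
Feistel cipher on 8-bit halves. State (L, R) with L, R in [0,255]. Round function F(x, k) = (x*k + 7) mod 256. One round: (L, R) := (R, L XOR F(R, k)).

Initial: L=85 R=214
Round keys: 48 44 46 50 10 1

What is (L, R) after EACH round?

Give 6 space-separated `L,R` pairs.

Answer: 214,114 114,73 73,87 87,76 76,168 168,227

Derivation:
Round 1 (k=48): L=214 R=114
Round 2 (k=44): L=114 R=73
Round 3 (k=46): L=73 R=87
Round 4 (k=50): L=87 R=76
Round 5 (k=10): L=76 R=168
Round 6 (k=1): L=168 R=227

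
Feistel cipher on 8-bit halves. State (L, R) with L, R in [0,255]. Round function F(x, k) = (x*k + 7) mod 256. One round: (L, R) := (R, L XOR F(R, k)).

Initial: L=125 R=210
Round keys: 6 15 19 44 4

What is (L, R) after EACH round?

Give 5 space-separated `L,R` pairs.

Answer: 210,142 142,139 139,214 214,68 68,193

Derivation:
Round 1 (k=6): L=210 R=142
Round 2 (k=15): L=142 R=139
Round 3 (k=19): L=139 R=214
Round 4 (k=44): L=214 R=68
Round 5 (k=4): L=68 R=193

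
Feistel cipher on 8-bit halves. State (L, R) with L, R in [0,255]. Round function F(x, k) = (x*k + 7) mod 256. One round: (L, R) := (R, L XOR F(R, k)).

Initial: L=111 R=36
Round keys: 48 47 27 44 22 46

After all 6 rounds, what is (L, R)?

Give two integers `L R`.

Answer: 71 213

Derivation:
Round 1 (k=48): L=36 R=168
Round 2 (k=47): L=168 R=251
Round 3 (k=27): L=251 R=40
Round 4 (k=44): L=40 R=28
Round 5 (k=22): L=28 R=71
Round 6 (k=46): L=71 R=213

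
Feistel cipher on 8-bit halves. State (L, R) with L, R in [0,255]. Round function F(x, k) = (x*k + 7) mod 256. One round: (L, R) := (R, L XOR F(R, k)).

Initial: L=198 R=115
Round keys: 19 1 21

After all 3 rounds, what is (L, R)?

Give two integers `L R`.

Round 1 (k=19): L=115 R=86
Round 2 (k=1): L=86 R=46
Round 3 (k=21): L=46 R=155

Answer: 46 155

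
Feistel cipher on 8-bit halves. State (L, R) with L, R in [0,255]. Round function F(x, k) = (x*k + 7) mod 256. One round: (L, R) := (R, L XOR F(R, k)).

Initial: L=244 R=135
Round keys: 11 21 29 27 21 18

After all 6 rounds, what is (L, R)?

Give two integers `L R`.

Round 1 (k=11): L=135 R=32
Round 2 (k=21): L=32 R=32
Round 3 (k=29): L=32 R=135
Round 4 (k=27): L=135 R=100
Round 5 (k=21): L=100 R=188
Round 6 (k=18): L=188 R=91

Answer: 188 91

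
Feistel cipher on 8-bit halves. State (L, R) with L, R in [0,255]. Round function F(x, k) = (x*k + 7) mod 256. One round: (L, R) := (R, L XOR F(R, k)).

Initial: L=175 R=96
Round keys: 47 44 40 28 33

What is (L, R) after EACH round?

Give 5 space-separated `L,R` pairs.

Round 1 (k=47): L=96 R=8
Round 2 (k=44): L=8 R=7
Round 3 (k=40): L=7 R=23
Round 4 (k=28): L=23 R=140
Round 5 (k=33): L=140 R=4

Answer: 96,8 8,7 7,23 23,140 140,4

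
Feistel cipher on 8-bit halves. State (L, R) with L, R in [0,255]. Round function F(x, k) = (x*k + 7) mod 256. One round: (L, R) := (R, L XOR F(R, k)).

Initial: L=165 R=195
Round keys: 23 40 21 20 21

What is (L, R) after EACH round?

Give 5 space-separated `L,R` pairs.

Answer: 195,41 41,172 172,10 10,99 99,44

Derivation:
Round 1 (k=23): L=195 R=41
Round 2 (k=40): L=41 R=172
Round 3 (k=21): L=172 R=10
Round 4 (k=20): L=10 R=99
Round 5 (k=21): L=99 R=44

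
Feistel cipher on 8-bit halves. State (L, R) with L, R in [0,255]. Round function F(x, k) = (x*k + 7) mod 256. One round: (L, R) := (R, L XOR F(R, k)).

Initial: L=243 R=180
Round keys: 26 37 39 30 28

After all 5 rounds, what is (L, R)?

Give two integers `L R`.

Round 1 (k=26): L=180 R=188
Round 2 (k=37): L=188 R=135
Round 3 (k=39): L=135 R=36
Round 4 (k=30): L=36 R=184
Round 5 (k=28): L=184 R=3

Answer: 184 3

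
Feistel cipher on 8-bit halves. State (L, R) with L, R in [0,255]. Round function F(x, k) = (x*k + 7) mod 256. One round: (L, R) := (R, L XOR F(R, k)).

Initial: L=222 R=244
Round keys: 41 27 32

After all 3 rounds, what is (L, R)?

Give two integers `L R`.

Round 1 (k=41): L=244 R=197
Round 2 (k=27): L=197 R=58
Round 3 (k=32): L=58 R=130

Answer: 58 130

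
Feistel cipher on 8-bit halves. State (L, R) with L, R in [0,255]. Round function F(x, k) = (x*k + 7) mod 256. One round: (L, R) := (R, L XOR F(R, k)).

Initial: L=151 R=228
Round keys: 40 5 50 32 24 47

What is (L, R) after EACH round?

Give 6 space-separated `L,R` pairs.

Answer: 228,48 48,19 19,141 141,180 180,106 106,201

Derivation:
Round 1 (k=40): L=228 R=48
Round 2 (k=5): L=48 R=19
Round 3 (k=50): L=19 R=141
Round 4 (k=32): L=141 R=180
Round 5 (k=24): L=180 R=106
Round 6 (k=47): L=106 R=201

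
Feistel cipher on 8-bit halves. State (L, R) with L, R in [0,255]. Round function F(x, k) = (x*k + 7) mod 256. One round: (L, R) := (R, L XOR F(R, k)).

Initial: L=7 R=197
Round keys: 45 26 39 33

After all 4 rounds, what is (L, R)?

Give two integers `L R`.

Round 1 (k=45): L=197 R=175
Round 2 (k=26): L=175 R=8
Round 3 (k=39): L=8 R=144
Round 4 (k=33): L=144 R=159

Answer: 144 159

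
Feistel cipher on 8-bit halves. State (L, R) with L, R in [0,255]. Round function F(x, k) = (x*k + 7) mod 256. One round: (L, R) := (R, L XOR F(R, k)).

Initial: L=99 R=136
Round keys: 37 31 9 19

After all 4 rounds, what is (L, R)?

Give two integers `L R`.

Answer: 30 114

Derivation:
Round 1 (k=37): L=136 R=204
Round 2 (k=31): L=204 R=51
Round 3 (k=9): L=51 R=30
Round 4 (k=19): L=30 R=114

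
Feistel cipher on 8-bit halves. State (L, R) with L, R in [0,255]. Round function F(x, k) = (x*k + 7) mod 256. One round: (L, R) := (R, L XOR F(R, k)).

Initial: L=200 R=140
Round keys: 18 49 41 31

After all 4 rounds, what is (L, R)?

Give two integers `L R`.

Answer: 46 123

Derivation:
Round 1 (k=18): L=140 R=23
Round 2 (k=49): L=23 R=226
Round 3 (k=41): L=226 R=46
Round 4 (k=31): L=46 R=123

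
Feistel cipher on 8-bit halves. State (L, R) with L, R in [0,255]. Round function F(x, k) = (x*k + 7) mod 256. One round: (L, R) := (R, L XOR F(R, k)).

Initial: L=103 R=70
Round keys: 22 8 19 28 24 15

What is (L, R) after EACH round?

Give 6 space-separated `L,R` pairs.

Answer: 70,108 108,33 33,22 22,78 78,65 65,152

Derivation:
Round 1 (k=22): L=70 R=108
Round 2 (k=8): L=108 R=33
Round 3 (k=19): L=33 R=22
Round 4 (k=28): L=22 R=78
Round 5 (k=24): L=78 R=65
Round 6 (k=15): L=65 R=152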